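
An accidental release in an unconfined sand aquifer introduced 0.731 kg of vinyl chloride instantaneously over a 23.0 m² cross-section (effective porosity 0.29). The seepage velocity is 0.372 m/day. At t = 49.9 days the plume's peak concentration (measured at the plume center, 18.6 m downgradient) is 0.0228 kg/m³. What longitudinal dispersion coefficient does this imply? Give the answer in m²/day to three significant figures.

At the plume center C_max = M/(n_e·A·√(4πDt)), so D = M²/(4πt·(n_e·A·C_max)²).
n_e·A·C_max = 0.29 × 23.0 × 0.0228 = 0.1521 kg/m.
D = 0.731²/(4π × 49.9 × 0.1521²) = 0.0368 m²/day.

0.0368 m²/day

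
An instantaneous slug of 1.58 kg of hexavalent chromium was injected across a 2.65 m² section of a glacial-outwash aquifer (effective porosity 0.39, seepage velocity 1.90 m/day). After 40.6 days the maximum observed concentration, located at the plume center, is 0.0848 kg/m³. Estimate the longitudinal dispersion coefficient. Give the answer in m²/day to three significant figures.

At the plume center C_max = M/(n_e·A·√(4πDt)), so D = M²/(4πt·(n_e·A·C_max)²).
n_e·A·C_max = 0.39 × 2.65 × 0.0848 = 0.08764 kg/m.
D = 1.58²/(4π × 40.6 × 0.08764²) = 0.637 m²/day.

0.637 m²/day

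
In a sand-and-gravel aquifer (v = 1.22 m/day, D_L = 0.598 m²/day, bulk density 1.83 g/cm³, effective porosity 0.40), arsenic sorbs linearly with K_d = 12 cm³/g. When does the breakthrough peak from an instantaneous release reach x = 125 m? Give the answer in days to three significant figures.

Retardation factor R = 1 + ρ_b·K_d/n = 1 + 1.83 × 12/0.40 = 55.90.
Sorption retards both mechanisms: v_R = v/R = 0.02182 m/day, D_R = D/R = 0.01070 m²/day.
Peak time from v_R²t² + 2D_R t − x² = 0: t = (√(D_R² + v_R²x²) − D_R)/v_R².
√(D_R² + v_R²x²) = √(0.01070² + 0.02182² × 125²) = 2.728; v_R² = 0.0004761.
t = (2.728 − 0.01070)/0.0004761 = 5710 days.

5710 days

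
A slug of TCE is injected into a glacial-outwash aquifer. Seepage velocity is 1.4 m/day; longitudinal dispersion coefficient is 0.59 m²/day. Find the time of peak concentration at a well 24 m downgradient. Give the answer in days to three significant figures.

For the 1D instantaneous-source solution, setting ∂C/∂t = 0 at fixed x gives v²t² + 2Dt − x² = 0, so t = (√(D² + v²x²) − D)/v².
√(D² + v²x²) = √(0.59² + 1.4² × 24²) = 33.61; v² = 1.96.
t = (33.61 − 0.59)/1.96 = 16.8 days (vs. the pure-advection estimate x/v = 17.1 d).

16.8 days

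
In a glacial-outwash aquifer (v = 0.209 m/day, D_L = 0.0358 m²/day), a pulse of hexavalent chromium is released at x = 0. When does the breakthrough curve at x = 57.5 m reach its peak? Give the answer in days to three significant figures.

For the 1D instantaneous-source solution, setting ∂C/∂t = 0 at fixed x gives v²t² + 2Dt − x² = 0, so t = (√(D² + v²x²) − D)/v².
√(D² + v²x²) = √(0.0358² + 0.209² × 57.5²) = 12.02; v² = 0.043681.
t = (12.02 − 0.0358)/0.043681 = 274 days (vs. the pure-advection estimate x/v = 275 d).

274 days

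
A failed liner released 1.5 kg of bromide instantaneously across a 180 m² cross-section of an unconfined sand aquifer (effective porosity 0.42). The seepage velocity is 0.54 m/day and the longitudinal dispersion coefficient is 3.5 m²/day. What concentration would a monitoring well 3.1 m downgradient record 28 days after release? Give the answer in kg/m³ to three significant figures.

For an instantaneous plane source, C(x,t) = M/(n_e·A·√(4πDt)) · exp(−(x−vt)²/(4Dt)), with n_e·A the pore (flow) area.
Plume center vt = 0.54 × 28 = 15.12 m, so the well at 3.1 m is 12.02 m upgradient of the peak.
√(4πDt) = 35.09 m, giving peak height M/(n_e·A·√(4πDt)) = 1.5/(0.42 × 180 × 35.09) = 0.0005654 kg/m³.
(x−vt)²/(4Dt) = (-12.02)²/(4 × 3.5 × 28) = 0.3686; exp(−0.3686) = 0.6917.
C = 0.0005654 × 0.6917 = 0.000391 kg/m³.

0.000391 kg/m³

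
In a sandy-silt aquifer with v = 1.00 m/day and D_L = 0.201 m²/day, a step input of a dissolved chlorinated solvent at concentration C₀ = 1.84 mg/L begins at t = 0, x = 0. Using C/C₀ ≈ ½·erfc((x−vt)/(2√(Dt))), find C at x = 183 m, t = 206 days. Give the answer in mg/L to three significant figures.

For a continuous step input, C/C₀ ≈ ½·erfc((x−vt)/(2√(Dt))).
vt = 1.00 × 206 = 206 m and 2√(Dt) = 2√(0.201 × 206) = 12.87 m.
Argument (x−vt)/(2√(Dt)) = (183 − 206)/12.87 = -1.787; ½·erfc(-1.787) = 0.9943.
C = 1.84 × 0.9943 = 1.83 mg/L.

1.83 mg/L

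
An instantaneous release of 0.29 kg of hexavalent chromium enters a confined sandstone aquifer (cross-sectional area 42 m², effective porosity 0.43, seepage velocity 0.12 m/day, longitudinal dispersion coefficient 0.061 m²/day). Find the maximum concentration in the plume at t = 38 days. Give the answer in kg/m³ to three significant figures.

0.00298 kg/m³

The peak of an instantaneous 1D plume sits at x = vt; there the Gaussian factor is 1 and C_max = M/(n_e·A·√(4πDt)), where n_e·A is the pore area the mass is dissolved in.
√(4πDt) = √(4π × 0.061 × 38) = 5.397 m, so C_max = 0.29/(0.43 × 42 × 5.397) = 0.00298 kg/m³.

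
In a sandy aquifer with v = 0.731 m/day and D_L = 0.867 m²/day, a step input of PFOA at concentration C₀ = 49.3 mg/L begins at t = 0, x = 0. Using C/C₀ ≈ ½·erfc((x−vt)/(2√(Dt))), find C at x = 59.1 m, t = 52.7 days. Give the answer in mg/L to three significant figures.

For a continuous step input, C/C₀ ≈ ½·erfc((x−vt)/(2√(Dt))).
vt = 0.731 × 52.7 = 38.5237 m and 2√(Dt) = 2√(0.867 × 52.7) = 13.52 m.
Argument (x−vt)/(2√(Dt)) = (59.1 − 38.5237)/13.52 = 1.522; ½·erfc(1.522) = 0.01568.
C = 49.3 × 0.01568 = 0.773 mg/L.

0.773 mg/L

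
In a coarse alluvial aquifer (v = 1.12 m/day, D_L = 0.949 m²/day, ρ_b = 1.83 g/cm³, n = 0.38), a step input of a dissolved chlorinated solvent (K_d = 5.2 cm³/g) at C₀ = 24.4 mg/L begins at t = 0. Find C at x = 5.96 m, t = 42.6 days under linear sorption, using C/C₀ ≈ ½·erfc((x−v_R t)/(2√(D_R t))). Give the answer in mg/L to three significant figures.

0.234 mg/L

Retardation factor R = 1 + ρ_b·K_d/n = 1 + 1.83 × 5.2/0.38 = 26.04.
Sorption retards both mechanisms: v_R = v/R = 0.04301 m/day, D_R = D/R = 0.03644 m²/day.
v_R·t = 0.04301 × 42.6 = 1.832226 m; 2√(D_R t) = 2.492 m; argument = (5.96 − 1.832226)/2.492 = 1.656.
C = C₀ × ½·erfc(1.656) = 24.4 × 0.009592 = 0.234 mg/L.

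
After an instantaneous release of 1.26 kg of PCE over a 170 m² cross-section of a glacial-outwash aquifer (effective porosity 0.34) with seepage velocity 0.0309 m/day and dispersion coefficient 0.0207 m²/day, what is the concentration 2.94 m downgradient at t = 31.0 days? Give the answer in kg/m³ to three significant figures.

0.00166 kg/m³

For an instantaneous plane source, C(x,t) = M/(n_e·A·√(4πDt)) · exp(−(x−vt)²/(4Dt)), with n_e·A the pore (flow) area.
Plume center vt = 0.0309 × 31.0 = 0.9579 m, so the well at 2.94 m is 1.9821 m downgradient of the peak.
√(4πDt) = 2.840 m, giving peak height M/(n_e·A·√(4πDt)) = 1.26/(0.34 × 170 × 2.840) = 0.007676 kg/m³.
(x−vt)²/(4Dt) = (1.9821)²/(4 × 0.0207 × 31.0) = 1.531; exp(−1.531) = 0.2163.
C = 0.007676 × 0.2163 = 0.00166 kg/m³.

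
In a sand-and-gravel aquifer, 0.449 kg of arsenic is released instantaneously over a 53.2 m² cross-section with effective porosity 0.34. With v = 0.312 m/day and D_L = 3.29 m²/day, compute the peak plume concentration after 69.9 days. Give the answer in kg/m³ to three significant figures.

The peak of an instantaneous 1D plume sits at x = vt; there the Gaussian factor is 1 and C_max = M/(n_e·A·√(4πDt)), where n_e·A is the pore area the mass is dissolved in.
√(4πDt) = √(4π × 3.29 × 69.9) = 53.76 m, so C_max = 0.449/(0.34 × 53.2 × 53.76) = 0.000462 kg/m³.

0.000462 kg/m³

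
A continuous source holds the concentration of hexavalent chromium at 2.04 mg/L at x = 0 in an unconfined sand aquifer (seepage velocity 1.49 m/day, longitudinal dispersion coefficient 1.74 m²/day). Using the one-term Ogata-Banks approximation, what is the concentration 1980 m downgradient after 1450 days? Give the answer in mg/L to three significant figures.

For a continuous step input, C/C₀ ≈ ½·erfc((x−vt)/(2√(Dt))).
vt = 1.49 × 1450 = 2160.5 m and 2√(Dt) = 2√(1.74 × 1450) = 100.5 m.
Argument (x−vt)/(2√(Dt)) = (1980 − 2160.5)/100.5 = -1.796; ½·erfc(-1.796) = 0.9945.
C = 2.04 × 0.9945 = 2.03 mg/L.

2.03 mg/L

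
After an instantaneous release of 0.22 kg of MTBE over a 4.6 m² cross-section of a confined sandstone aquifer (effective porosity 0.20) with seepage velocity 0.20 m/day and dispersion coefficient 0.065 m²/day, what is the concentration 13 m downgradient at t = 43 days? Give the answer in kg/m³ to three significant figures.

0.00714 kg/m³

For an instantaneous plane source, C(x,t) = M/(n_e·A·√(4πDt)) · exp(−(x−vt)²/(4Dt)), with n_e·A the pore (flow) area.
Plume center vt = 0.20 × 43 = 8.6 m, so the well at 13 m is 4.4 m downgradient of the peak.
√(4πDt) = 5.926 m, giving peak height M/(n_e·A·√(4πDt)) = 0.22/(0.20 × 4.6 × 5.926) = 0.04035 kg/m³.
(x−vt)²/(4Dt) = (4.4)²/(4 × 0.065 × 43) = 1.732; exp(−1.732) = 0.1769.
C = 0.04035 × 0.1769 = 0.00714 kg/m³.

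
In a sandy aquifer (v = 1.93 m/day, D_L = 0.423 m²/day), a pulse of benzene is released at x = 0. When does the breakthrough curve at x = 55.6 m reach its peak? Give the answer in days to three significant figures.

28.7 days

For the 1D instantaneous-source solution, setting ∂C/∂t = 0 at fixed x gives v²t² + 2Dt − x² = 0, so t = (√(D² + v²x²) − D)/v².
√(D² + v²x²) = √(0.423² + 1.93² × 55.6²) = 107.3; v² = 3.7249.
t = (107.3 − 0.423)/3.7249 = 28.7 days (vs. the pure-advection estimate x/v = 28.8 d).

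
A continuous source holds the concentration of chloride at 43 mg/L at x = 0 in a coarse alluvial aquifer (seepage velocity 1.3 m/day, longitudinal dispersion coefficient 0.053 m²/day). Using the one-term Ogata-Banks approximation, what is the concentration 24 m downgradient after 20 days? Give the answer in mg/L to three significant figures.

39.4 mg/L

For a continuous step input, C/C₀ ≈ ½·erfc((x−vt)/(2√(Dt))).
vt = 1.3 × 20 = 26 m and 2√(Dt) = 2√(0.053 × 20) = 2.059 m.
Argument (x−vt)/(2√(Dt)) = (24 − 26)/2.059 = -0.9713; ½·erfc(-0.9713) = 0.9152.
C = 43 × 0.9152 = 39.4 mg/L.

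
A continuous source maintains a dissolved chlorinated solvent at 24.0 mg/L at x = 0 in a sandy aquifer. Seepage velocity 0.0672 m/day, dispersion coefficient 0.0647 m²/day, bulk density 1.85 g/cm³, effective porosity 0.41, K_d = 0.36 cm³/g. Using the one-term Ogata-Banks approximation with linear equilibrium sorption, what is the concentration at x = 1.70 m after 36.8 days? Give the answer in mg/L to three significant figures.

Retardation factor R = 1 + ρ_b·K_d/n = 1 + 1.85 × 0.36/0.41 = 2.624.
Sorption retards both mechanisms: v_R = v/R = 0.02561 m/day, D_R = D/R = 0.02466 m²/day.
v_R·t = 0.02561 × 36.8 = 0.942448 m; 2√(D_R t) = 1.905 m; argument = (1.70 − 0.942448)/1.905 = 0.3977.
C = C₀ × ½·erfc(0.3977) = 24.0 × 0.2869 = 6.89 mg/L.

6.89 mg/L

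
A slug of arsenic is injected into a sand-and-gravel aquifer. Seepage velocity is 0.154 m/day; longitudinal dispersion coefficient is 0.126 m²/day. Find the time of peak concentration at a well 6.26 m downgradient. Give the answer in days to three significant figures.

For the 1D instantaneous-source solution, setting ∂C/∂t = 0 at fixed x gives v²t² + 2Dt − x² = 0, so t = (√(D² + v²x²) − D)/v².
√(D² + v²x²) = √(0.126² + 0.154² × 6.26²) = 0.9722; v² = 0.023716.
t = (0.9722 − 0.126)/0.023716 = 35.7 days (vs. the pure-advection estimate x/v = 40.6 d).

35.7 days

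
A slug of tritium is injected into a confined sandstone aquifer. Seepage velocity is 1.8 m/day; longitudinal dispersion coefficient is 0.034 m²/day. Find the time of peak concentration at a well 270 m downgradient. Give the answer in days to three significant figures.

150 days

For the 1D instantaneous-source solution, setting ∂C/∂t = 0 at fixed x gives v²t² + 2Dt − x² = 0, so t = (√(D² + v²x²) − D)/v².
√(D² + v²x²) = √(0.034² + 1.8² × 270²) = 486.0; v² = 3.24.
t = (486.0 − 0.034)/3.24 = 150 days (vs. the pure-advection estimate x/v = 150 d).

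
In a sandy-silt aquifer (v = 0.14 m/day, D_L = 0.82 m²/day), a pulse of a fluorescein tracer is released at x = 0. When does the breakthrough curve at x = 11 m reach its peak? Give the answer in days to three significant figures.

For the 1D instantaneous-source solution, setting ∂C/∂t = 0 at fixed x gives v²t² + 2Dt − x² = 0, so t = (√(D² + v²x²) − D)/v².
√(D² + v²x²) = √(0.82² + 0.14² × 11²) = 1.745; v² = 0.0196.
t = (1.745 − 0.82)/0.0196 = 47.2 days (vs. the pure-advection estimate x/v = 78.6 d).

47.2 days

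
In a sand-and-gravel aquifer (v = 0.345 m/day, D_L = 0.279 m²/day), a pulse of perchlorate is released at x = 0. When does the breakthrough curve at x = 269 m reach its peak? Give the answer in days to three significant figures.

777 days

For the 1D instantaneous-source solution, setting ∂C/∂t = 0 at fixed x gives v²t² + 2Dt − x² = 0, so t = (√(D² + v²x²) − D)/v².
√(D² + v²x²) = √(0.279² + 0.345² × 269²) = 92.81; v² = 0.119025.
t = (92.81 − 0.279)/0.119025 = 777 days (vs. the pure-advection estimate x/v = 780 d).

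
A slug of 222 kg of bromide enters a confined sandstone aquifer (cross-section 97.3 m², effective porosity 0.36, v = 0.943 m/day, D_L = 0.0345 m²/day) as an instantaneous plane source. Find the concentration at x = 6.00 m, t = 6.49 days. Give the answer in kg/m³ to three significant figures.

3.72 kg/m³

For an instantaneous plane source, C(x,t) = M/(n_e·A·√(4πDt)) · exp(−(x−vt)²/(4Dt)), with n_e·A the pore (flow) area.
Plume center vt = 0.943 × 6.49 = 6.12007 m, so the well at 6.00 m is 0.12007 m upgradient of the peak.
√(4πDt) = 1.677 m, giving peak height M/(n_e·A·√(4πDt)) = 222/(0.36 × 97.3 × 1.677) = 3.779 kg/m³.
(x−vt)²/(4Dt) = (-0.12007)²/(4 × 0.0345 × 6.49) = 0.01610; exp(−0.01610) = 0.9840.
C = 3.779 × 0.9840 = 3.72 kg/m³.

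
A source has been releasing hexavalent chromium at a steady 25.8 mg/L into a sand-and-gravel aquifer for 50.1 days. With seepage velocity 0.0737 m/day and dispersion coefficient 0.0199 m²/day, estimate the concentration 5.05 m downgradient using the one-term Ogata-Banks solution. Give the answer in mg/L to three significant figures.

4.34 mg/L

For a continuous step input, C/C₀ ≈ ½·erfc((x−vt)/(2√(Dt))).
vt = 0.0737 × 50.1 = 3.69237 m and 2√(Dt) = 2√(0.0199 × 50.1) = 1.997 m.
Argument (x−vt)/(2√(Dt)) = (5.05 − 3.69237)/1.997 = 0.6798; ½·erfc(0.6798) = 0.1682.
C = 25.8 × 0.1682 = 4.34 mg/L.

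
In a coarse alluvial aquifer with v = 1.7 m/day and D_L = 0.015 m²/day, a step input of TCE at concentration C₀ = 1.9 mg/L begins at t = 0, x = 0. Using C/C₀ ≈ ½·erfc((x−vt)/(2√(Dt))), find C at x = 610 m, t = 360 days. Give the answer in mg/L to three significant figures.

1.38 mg/L

For a continuous step input, C/C₀ ≈ ½·erfc((x−vt)/(2√(Dt))).
vt = 1.7 × 360 = 612 m and 2√(Dt) = 2√(0.015 × 360) = 4.648 m.
Argument (x−vt)/(2√(Dt)) = (610 − 612)/4.648 = -0.4303; ½·erfc(-0.4303) = 0.7286.
C = 1.9 × 0.7286 = 1.38 mg/L.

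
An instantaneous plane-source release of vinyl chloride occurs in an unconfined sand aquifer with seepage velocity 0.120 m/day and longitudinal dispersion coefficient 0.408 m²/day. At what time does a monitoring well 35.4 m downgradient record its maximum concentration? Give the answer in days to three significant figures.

For the 1D instantaneous-source solution, setting ∂C/∂t = 0 at fixed x gives v²t² + 2Dt − x² = 0, so t = (√(D² + v²x²) − D)/v².
√(D² + v²x²) = √(0.408² + 0.120² × 35.4²) = 4.268; v² = 0.0144.
t = (4.268 − 0.408)/0.0144 = 268 days (vs. the pure-advection estimate x/v = 295 d).

268 days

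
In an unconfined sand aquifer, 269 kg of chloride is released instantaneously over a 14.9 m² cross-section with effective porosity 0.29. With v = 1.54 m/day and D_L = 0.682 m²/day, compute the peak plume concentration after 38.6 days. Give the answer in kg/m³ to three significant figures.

3.42 kg/m³

The peak of an instantaneous 1D plume sits at x = vt; there the Gaussian factor is 1 and C_max = M/(n_e·A·√(4πDt)), where n_e·A is the pore area the mass is dissolved in.
√(4πDt) = √(4π × 0.682 × 38.6) = 18.19 m, so C_max = 269/(0.29 × 14.9 × 18.19) = 3.42 kg/m³.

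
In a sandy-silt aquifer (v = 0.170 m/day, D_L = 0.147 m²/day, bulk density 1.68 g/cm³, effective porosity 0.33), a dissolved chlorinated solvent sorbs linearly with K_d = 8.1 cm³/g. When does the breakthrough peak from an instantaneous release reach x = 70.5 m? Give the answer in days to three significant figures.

Retardation factor R = 1 + ρ_b·K_d/n = 1 + 1.68 × 8.1/0.33 = 42.24.
Sorption retards both mechanisms: v_R = v/R = 0.004025 m/day, D_R = D/R = 0.003480 m²/day.
Peak time from v_R²t² + 2D_R t − x² = 0: t = (√(D_R² + v_R²x²) − D_R)/v_R².
√(D_R² + v_R²x²) = √(0.003480² + 0.004025² × 70.5²) = 0.2838; v_R² = 1.620e-05.
t = (0.2838 − 0.003480)/1.620e-05 = 17300 days.

17300 days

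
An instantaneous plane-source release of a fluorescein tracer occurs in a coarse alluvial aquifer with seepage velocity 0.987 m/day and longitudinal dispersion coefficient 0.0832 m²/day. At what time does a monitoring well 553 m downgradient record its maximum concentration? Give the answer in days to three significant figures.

560 days

For the 1D instantaneous-source solution, setting ∂C/∂t = 0 at fixed x gives v²t² + 2Dt − x² = 0, so t = (√(D² + v²x²) − D)/v².
√(D² + v²x²) = √(0.0832² + 0.987² × 553²) = 545.8; v² = 0.974169.
t = (545.8 − 0.0832)/0.974169 = 560 days (vs. the pure-advection estimate x/v = 560 d).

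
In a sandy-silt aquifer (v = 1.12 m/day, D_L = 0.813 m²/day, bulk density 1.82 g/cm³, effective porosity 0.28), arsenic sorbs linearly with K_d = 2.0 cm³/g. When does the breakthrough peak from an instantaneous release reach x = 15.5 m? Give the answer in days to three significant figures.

Retardation factor R = 1 + ρ_b·K_d/n = 1 + 1.82 × 2.0/0.28 = 14.00.
Sorption retards both mechanisms: v_R = v/R = 0.08000 m/day, D_R = D/R = 0.05807 m²/day.
Peak time from v_R²t² + 2D_R t − x² = 0: t = (√(D_R² + v_R²x²) − D_R)/v_R².
√(D_R² + v_R²x²) = √(0.05807² + 0.08000² × 15.5²) = 1.241; v_R² = 0.006400.
t = (1.241 − 0.05807)/0.006400 = 185 days.

185 days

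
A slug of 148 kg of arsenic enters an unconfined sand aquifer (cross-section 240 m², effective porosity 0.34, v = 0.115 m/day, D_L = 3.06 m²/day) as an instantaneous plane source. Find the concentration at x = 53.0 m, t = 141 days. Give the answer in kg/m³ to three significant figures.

0.0112 kg/m³

For an instantaneous plane source, C(x,t) = M/(n_e·A·√(4πDt)) · exp(−(x−vt)²/(4Dt)), with n_e·A the pore (flow) area.
Plume center vt = 0.115 × 141 = 16.215 m, so the well at 53.0 m is 36.785 m downgradient of the peak.
√(4πDt) = 73.63 m, giving peak height M/(n_e·A·√(4πDt)) = 148/(0.34 × 240 × 73.63) = 0.02463 kg/m³.
(x−vt)²/(4Dt) = (36.785)²/(4 × 3.06 × 141) = 0.7840; exp(−0.7840) = 0.4566.
C = 0.02463 × 0.4566 = 0.0112 kg/m³.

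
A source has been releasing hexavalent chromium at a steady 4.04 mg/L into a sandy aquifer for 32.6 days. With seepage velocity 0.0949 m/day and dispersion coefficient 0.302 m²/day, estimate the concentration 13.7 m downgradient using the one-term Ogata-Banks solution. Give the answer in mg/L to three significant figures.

0.0340 mg/L

For a continuous step input, C/C₀ ≈ ½·erfc((x−vt)/(2√(Dt))).
vt = 0.0949 × 32.6 = 3.09374 m and 2√(Dt) = 2√(0.302 × 32.6) = 6.275 m.
Argument (x−vt)/(2√(Dt)) = (13.7 − 3.09374)/6.275 = 1.690; ½·erfc(1.690) = 0.008424.
C = 4.04 × 0.008424 = 0.0340 mg/L.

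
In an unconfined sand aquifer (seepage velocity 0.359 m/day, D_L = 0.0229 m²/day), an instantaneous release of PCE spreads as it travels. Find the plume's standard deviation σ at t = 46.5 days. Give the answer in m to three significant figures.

Dispersive spreading gives a Gaussian with σ² = 2Dt; advection only shifts the center.
σ = √(2 × 0.0229 × 46.5) = 1.46 m.

1.46 m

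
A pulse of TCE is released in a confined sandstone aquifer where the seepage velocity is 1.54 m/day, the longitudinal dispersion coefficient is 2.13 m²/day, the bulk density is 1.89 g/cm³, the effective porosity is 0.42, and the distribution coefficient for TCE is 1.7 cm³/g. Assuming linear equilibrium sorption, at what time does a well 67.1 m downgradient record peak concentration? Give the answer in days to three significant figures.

Retardation factor R = 1 + ρ_b·K_d/n = 1 + 1.89 × 1.7/0.42 = 8.650.
Sorption retards both mechanisms: v_R = v/R = 0.1780 m/day, D_R = D/R = 0.2462 m²/day.
Peak time from v_R²t² + 2D_R t − x² = 0: t = (√(D_R² + v_R²x²) − D_R)/v_R².
√(D_R² + v_R²x²) = √(0.2462² + 0.1780² × 67.1²) = 11.95; v_R² = 0.03168.
t = (11.95 − 0.2462)/0.03168 = 369 days.

369 days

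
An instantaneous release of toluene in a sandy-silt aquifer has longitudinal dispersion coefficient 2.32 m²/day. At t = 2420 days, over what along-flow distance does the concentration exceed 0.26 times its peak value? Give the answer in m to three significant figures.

The plume is Gaussian with σ = √(2Dt) = √(2 × 2.32 × 2420) = 106.0 m.
C/C_peak = exp(−Δx²/(2σ²)) = 0.26 ⇒ Δx = σ·√(−2 ln 0.26) = 106.0 × 1.641 = 173.9 m.
Width = 2Δx = 348 m.

348 m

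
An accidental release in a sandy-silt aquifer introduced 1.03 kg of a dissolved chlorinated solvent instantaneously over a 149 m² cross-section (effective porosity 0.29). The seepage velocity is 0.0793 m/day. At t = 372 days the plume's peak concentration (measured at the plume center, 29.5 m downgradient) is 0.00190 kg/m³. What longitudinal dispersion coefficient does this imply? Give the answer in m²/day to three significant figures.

0.0337 m²/day

At the plume center C_max = M/(n_e·A·√(4πDt)), so D = M²/(4πt·(n_e·A·C_max)²).
n_e·A·C_max = 0.29 × 149 × 0.00190 = 0.08210 kg/m.
D = 1.03²/(4π × 372 × 0.08210²) = 0.0337 m²/day.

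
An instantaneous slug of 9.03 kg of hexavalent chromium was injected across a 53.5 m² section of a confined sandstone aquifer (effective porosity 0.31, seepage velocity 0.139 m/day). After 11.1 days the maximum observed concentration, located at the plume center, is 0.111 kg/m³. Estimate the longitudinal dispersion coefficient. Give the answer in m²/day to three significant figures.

At the plume center C_max = M/(n_e·A·√(4πDt)), so D = M²/(4πt·(n_e·A·C_max)²).
n_e·A·C_max = 0.31 × 53.5 × 0.111 = 1.841 kg/m.
D = 9.03²/(4π × 11.1 × 1.841²) = 0.172 m²/day.

0.172 m²/day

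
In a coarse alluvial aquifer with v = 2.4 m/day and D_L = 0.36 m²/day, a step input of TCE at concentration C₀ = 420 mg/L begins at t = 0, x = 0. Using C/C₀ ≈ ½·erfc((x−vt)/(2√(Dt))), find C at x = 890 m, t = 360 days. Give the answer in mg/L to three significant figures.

22.3 mg/L

For a continuous step input, C/C₀ ≈ ½·erfc((x−vt)/(2√(Dt))).
vt = 2.4 × 360 = 864 m and 2√(Dt) = 2√(0.36 × 360) = 22.77 m.
Argument (x−vt)/(2√(Dt)) = (890 − 864)/22.77 = 1.142; ½·erfc(1.142) = 0.05315.
C = 420 × 0.05315 = 22.3 mg/L.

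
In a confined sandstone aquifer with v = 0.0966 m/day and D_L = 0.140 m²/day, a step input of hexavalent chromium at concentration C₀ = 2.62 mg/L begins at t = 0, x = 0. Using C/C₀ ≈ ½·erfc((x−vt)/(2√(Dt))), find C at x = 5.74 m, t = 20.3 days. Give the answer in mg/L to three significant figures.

0.148 mg/L

For a continuous step input, C/C₀ ≈ ½·erfc((x−vt)/(2√(Dt))).
vt = 0.0966 × 20.3 = 1.96098 m and 2√(Dt) = 2√(0.140 × 20.3) = 3.372 m.
Argument (x−vt)/(2√(Dt)) = (5.74 − 1.96098)/3.372 = 1.121; ½·erfc(1.121) = 0.05645.
C = 2.62 × 0.05645 = 0.148 mg/L.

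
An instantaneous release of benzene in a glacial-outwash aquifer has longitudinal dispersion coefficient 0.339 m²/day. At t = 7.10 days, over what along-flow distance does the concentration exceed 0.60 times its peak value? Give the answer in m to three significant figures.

4.44 m

The plume is Gaussian with σ = √(2Dt) = √(2 × 0.339 × 7.10) = 2.194 m.
C/C_peak = exp(−Δx²/(2σ²)) = 0.60 ⇒ Δx = σ·√(−2 ln 0.60) = 2.194 × 1.011 = 2.218 m.
Width = 2Δx = 4.44 m.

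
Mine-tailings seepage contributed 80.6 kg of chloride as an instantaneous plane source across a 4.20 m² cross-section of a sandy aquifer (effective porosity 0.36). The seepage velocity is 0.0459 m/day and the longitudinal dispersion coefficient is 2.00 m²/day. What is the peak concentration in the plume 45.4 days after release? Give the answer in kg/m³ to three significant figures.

1.58 kg/m³

The peak of an instantaneous 1D plume sits at x = vt; there the Gaussian factor is 1 and C_max = M/(n_e·A·√(4πDt)), where n_e·A is the pore area the mass is dissolved in.
√(4πDt) = √(4π × 2.00 × 45.4) = 33.78 m, so C_max = 80.6/(0.36 × 4.20 × 33.78) = 1.58 kg/m³.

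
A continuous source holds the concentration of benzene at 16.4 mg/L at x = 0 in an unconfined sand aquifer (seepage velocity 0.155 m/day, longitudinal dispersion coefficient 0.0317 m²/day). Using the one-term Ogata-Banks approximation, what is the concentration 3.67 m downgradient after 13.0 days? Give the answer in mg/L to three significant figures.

For a continuous step input, C/C₀ ≈ ½·erfc((x−vt)/(2√(Dt))).
vt = 0.155 × 13.0 = 2.015 m and 2√(Dt) = 2√(0.0317 × 13.0) = 1.284 m.
Argument (x−vt)/(2√(Dt)) = (3.67 − 2.015)/1.284 = 1.289; ½·erfc(1.289) = 0.03416.
C = 16.4 × 0.03416 = 0.560 mg/L.

0.560 mg/L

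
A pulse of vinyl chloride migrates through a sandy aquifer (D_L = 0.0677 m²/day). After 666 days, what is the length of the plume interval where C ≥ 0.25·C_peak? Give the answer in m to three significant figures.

The plume is Gaussian with σ = √(2Dt) = √(2 × 0.0677 × 666) = 9.496 m.
C/C_peak = exp(−Δx²/(2σ²)) = 0.25 ⇒ Δx = σ·√(−2 ln 0.25) = 9.496 × 1.665 = 15.81 m.
Width = 2Δx = 31.6 m.

31.6 m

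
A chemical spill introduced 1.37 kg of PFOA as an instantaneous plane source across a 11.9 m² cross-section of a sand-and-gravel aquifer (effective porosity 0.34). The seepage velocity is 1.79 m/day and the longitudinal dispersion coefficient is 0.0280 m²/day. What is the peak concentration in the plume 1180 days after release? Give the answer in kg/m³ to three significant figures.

The peak of an instantaneous 1D plume sits at x = vt; there the Gaussian factor is 1 and C_max = M/(n_e·A·√(4πDt)), where n_e·A is the pore area the mass is dissolved in.
√(4πDt) = √(4π × 0.0280 × 1180) = 20.38 m, so C_max = 1.37/(0.34 × 11.9 × 20.38) = 0.0166 kg/m³.

0.0166 kg/m³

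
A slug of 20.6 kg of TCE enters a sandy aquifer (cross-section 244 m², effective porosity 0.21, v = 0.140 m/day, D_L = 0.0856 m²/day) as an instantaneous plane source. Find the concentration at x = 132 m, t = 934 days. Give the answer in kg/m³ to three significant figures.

0.0126 kg/m³

For an instantaneous plane source, C(x,t) = M/(n_e·A·√(4πDt)) · exp(−(x−vt)²/(4Dt)), with n_e·A the pore (flow) area.
Plume center vt = 0.140 × 934 = 130.76 m, so the well at 132 m is 1.24 m downgradient of the peak.
√(4πDt) = 31.70 m, giving peak height M/(n_e·A·√(4πDt)) = 20.6/(0.21 × 244 × 31.70) = 0.01268 kg/m³.
(x−vt)²/(4Dt) = (1.24)²/(4 × 0.0856 × 934) = 0.004808; exp(−0.004808) = 0.9952.
C = 0.01268 × 0.9952 = 0.0126 kg/m³.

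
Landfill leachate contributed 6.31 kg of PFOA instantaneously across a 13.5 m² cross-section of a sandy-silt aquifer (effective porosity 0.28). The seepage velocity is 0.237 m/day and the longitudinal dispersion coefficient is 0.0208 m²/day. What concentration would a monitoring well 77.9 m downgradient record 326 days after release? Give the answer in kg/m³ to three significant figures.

0.178 kg/m³

For an instantaneous plane source, C(x,t) = M/(n_e·A·√(4πDt)) · exp(−(x−vt)²/(4Dt)), with n_e·A the pore (flow) area.
Plume center vt = 0.237 × 326 = 77.262 m, so the well at 77.9 m is 0.638 m downgradient of the peak.
√(4πDt) = 9.231 m, giving peak height M/(n_e·A·√(4πDt)) = 6.31/(0.28 × 13.5 × 9.231) = 0.1808 kg/m³.
(x−vt)²/(4Dt) = (0.638)²/(4 × 0.0208 × 326) = 0.01501; exp(−0.01501) = 0.9851.
C = 0.1808 × 0.9851 = 0.178 kg/m³.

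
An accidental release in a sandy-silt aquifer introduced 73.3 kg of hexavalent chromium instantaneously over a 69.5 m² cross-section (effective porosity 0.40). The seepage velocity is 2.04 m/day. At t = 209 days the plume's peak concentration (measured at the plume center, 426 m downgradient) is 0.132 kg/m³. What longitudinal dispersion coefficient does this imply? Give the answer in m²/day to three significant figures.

At the plume center C_max = M/(n_e·A·√(4πDt)), so D = M²/(4πt·(n_e·A·C_max)²).
n_e·A·C_max = 0.40 × 69.5 × 0.132 = 3.670 kg/m.
D = 73.3²/(4π × 209 × 3.670²) = 0.152 m²/day.

0.152 m²/day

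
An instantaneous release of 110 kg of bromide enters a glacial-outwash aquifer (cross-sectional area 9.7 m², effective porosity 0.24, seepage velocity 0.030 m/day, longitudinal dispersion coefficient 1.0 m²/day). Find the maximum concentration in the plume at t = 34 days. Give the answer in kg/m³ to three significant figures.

2.29 kg/m³

The peak of an instantaneous 1D plume sits at x = vt; there the Gaussian factor is 1 and C_max = M/(n_e·A·√(4πDt)), where n_e·A is the pore area the mass is dissolved in.
√(4πDt) = √(4π × 1.0 × 34) = 20.67 m, so C_max = 110/(0.24 × 9.7 × 20.67) = 2.29 kg/m³.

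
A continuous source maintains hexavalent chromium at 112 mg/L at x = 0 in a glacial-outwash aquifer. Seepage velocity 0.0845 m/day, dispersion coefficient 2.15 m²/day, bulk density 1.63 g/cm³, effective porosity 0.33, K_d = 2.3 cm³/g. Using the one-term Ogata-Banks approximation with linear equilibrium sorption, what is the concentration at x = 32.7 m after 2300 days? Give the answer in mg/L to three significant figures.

Retardation factor R = 1 + ρ_b·K_d/n = 1 + 1.63 × 2.3/0.33 = 12.36.
Sorption retards both mechanisms: v_R = v/R = 0.006837 m/day, D_R = D/R = 0.1739 m²/day.
v_R·t = 0.006837 × 2300 = 15.7251 m; 2√(D_R t) = 40.00 m; argument = (32.7 − 15.7251)/40.00 = 0.4244.
C = C₀ × ½·erfc(0.4244) = 112 × 0.2742 = 30.7 mg/L.

30.7 mg/L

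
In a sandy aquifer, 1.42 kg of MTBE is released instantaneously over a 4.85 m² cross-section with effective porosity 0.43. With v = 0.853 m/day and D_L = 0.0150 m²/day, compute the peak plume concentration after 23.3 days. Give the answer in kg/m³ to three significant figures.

0.325 kg/m³

The peak of an instantaneous 1D plume sits at x = vt; there the Gaussian factor is 1 and C_max = M/(n_e·A·√(4πDt)), where n_e·A is the pore area the mass is dissolved in.
√(4πDt) = √(4π × 0.0150 × 23.3) = 2.096 m, so C_max = 1.42/(0.43 × 4.85 × 2.096) = 0.325 kg/m³.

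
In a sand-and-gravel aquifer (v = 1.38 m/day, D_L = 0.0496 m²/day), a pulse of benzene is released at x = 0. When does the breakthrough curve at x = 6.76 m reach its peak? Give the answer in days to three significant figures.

4.87 days

For the 1D instantaneous-source solution, setting ∂C/∂t = 0 at fixed x gives v²t² + 2Dt − x² = 0, so t = (√(D² + v²x²) − D)/v².
√(D² + v²x²) = √(0.0496² + 1.38² × 6.76²) = 9.329; v² = 1.9044.
t = (9.329 − 0.0496)/1.9044 = 4.87 days (vs. the pure-advection estimate x/v = 4.90 d).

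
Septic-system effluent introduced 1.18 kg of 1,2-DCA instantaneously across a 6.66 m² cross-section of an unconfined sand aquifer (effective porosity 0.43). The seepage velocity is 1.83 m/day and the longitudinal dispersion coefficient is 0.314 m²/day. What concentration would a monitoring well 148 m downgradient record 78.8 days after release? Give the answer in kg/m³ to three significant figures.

For an instantaneous plane source, C(x,t) = M/(n_e·A·√(4πDt)) · exp(−(x−vt)²/(4Dt)), with n_e·A the pore (flow) area.
Plume center vt = 1.83 × 78.8 = 144.204 m, so the well at 148 m is 3.796 m downgradient of the peak.
√(4πDt) = 17.63 m, giving peak height M/(n_e·A·√(4πDt)) = 1.18/(0.43 × 6.66 × 17.63) = 0.02337 kg/m³.
(x−vt)²/(4Dt) = (3.796)²/(4 × 0.314 × 78.8) = 0.1456; exp(−0.1456) = 0.8645.
C = 0.02337 × 0.8645 = 0.0202 kg/m³.

0.0202 kg/m³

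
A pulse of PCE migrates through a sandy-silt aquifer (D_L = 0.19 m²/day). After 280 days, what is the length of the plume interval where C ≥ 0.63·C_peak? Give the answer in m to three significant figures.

The plume is Gaussian with σ = √(2Dt) = √(2 × 0.19 × 280) = 10.32 m.
C/C_peak = exp(−Δx²/(2σ²)) = 0.63 ⇒ Δx = σ·√(−2 ln 0.63) = 10.32 × 0.9613 = 9.921 m.
Width = 2Δx = 19.8 m.

19.8 m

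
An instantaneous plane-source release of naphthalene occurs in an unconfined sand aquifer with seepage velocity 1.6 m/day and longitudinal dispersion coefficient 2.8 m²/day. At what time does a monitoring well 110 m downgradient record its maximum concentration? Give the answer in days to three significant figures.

For the 1D instantaneous-source solution, setting ∂C/∂t = 0 at fixed x gives v²t² + 2Dt − x² = 0, so t = (√(D² + v²x²) − D)/v².
√(D² + v²x²) = √(2.8² + 1.6² × 110²) = 176.0; v² = 2.56.
t = (176.0 − 2.8)/2.56 = 67.7 days (vs. the pure-advection estimate x/v = 68.8 d).

67.7 days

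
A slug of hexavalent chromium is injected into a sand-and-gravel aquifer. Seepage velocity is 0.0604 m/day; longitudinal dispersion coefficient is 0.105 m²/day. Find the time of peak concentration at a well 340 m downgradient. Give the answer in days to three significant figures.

For the 1D instantaneous-source solution, setting ∂C/∂t = 0 at fixed x gives v²t² + 2Dt − x² = 0, so t = (√(D² + v²x²) − D)/v².
√(D² + v²x²) = √(0.105² + 0.0604² × 340²) = 20.54; v² = 0.00364816.
t = (20.54 − 0.105)/0.00364816 = 5600 days (vs. the pure-advection estimate x/v = 5630 d).

5600 days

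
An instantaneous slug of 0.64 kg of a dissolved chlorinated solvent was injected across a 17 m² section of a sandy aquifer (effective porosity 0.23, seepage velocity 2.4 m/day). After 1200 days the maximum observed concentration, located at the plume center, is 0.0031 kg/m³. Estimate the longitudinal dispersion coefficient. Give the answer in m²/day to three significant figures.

0.185 m²/day

At the plume center C_max = M/(n_e·A·√(4πDt)), so D = M²/(4πt·(n_e·A·C_max)²).
n_e·A·C_max = 0.23 × 17 × 0.0031 = 0.01212 kg/m.
D = 0.64²/(4π × 1200 × 0.01212²) = 0.185 m²/day.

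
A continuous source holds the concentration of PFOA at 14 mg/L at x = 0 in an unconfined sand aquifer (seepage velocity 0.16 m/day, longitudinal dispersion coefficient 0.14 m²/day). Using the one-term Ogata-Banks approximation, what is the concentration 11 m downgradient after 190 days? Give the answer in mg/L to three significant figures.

For a continuous step input, C/C₀ ≈ ½·erfc((x−vt)/(2√(Dt))).
vt = 0.16 × 190 = 30.4 m and 2√(Dt) = 2√(0.14 × 190) = 10.32 m.
Argument (x−vt)/(2√(Dt)) = (11 − 30.4)/10.32 = -1.880; ½·erfc(-1.880) = 0.9961.
C = 14 × 0.9961 = 13.9 mg/L.

13.9 mg/L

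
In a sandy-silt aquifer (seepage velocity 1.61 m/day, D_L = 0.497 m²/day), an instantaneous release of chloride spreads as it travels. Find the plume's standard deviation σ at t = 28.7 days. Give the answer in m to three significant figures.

Dispersive spreading gives a Gaussian with σ² = 2Dt; advection only shifts the center.
σ = √(2 × 0.497 × 28.7) = 5.34 m.

5.34 m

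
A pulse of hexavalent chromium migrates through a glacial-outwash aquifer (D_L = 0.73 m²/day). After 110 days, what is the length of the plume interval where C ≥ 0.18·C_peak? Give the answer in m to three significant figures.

46.9 m

The plume is Gaussian with σ = √(2Dt) = √(2 × 0.73 × 110) = 12.67 m.
C/C_peak = exp(−Δx²/(2σ²)) = 0.18 ⇒ Δx = σ·√(−2 ln 0.18) = 12.67 × 1.852 = 23.46 m.
Width = 2Δx = 46.9 m.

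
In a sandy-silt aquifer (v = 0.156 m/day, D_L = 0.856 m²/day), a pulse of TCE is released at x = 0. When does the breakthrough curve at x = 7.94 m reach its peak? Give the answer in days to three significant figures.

26.7 days

For the 1D instantaneous-source solution, setting ∂C/∂t = 0 at fixed x gives v²t² + 2Dt − x² = 0, so t = (√(D² + v²x²) − D)/v².
√(D² + v²x²) = √(0.856² + 0.156² × 7.94²) = 1.506; v² = 0.024336.
t = (1.506 − 0.856)/0.024336 = 26.7 days (vs. the pure-advection estimate x/v = 50.9 d).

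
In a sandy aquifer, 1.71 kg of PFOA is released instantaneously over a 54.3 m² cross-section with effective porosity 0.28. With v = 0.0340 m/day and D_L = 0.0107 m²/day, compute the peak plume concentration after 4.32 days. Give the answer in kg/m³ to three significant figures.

The peak of an instantaneous 1D plume sits at x = vt; there the Gaussian factor is 1 and C_max = M/(n_e·A·√(4πDt)), where n_e·A is the pore area the mass is dissolved in.
√(4πDt) = √(4π × 0.0107 × 4.32) = 0.7621 m, so C_max = 1.71/(0.28 × 54.3 × 0.7621) = 0.148 kg/m³.

0.148 kg/m³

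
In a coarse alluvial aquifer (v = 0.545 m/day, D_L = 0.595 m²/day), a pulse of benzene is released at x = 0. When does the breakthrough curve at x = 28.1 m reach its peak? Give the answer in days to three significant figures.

49.6 days

For the 1D instantaneous-source solution, setting ∂C/∂t = 0 at fixed x gives v²t² + 2Dt − x² = 0, so t = (√(D² + v²x²) − D)/v².
√(D² + v²x²) = √(0.595² + 0.545² × 28.1²) = 15.33; v² = 0.297025.
t = (15.33 − 0.595)/0.297025 = 49.6 days (vs. the pure-advection estimate x/v = 51.6 d).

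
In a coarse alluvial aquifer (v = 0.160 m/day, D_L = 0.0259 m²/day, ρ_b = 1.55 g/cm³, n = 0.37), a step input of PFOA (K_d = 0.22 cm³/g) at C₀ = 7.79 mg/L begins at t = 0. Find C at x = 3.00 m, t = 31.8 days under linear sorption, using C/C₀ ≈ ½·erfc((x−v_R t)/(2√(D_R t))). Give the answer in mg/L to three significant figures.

Retardation factor R = 1 + ρ_b·K_d/n = 1 + 1.55 × 0.22/0.37 = 1.922.
Sorption retards both mechanisms: v_R = v/R = 0.08325 m/day, D_R = D/R = 0.01348 m²/day.
v_R·t = 0.08325 × 31.8 = 2.64735 m; 2√(D_R t) = 1.309 m; argument = (3.00 − 2.64735)/1.309 = 0.2694.
C = C₀ × ½·erfc(0.2694) = 7.79 × 0.3516 = 2.74 mg/L.

2.74 mg/L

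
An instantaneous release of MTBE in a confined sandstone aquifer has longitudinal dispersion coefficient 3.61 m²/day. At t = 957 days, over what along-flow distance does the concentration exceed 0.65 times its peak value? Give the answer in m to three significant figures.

The plume is Gaussian with σ = √(2Dt) = √(2 × 3.61 × 957) = 83.12 m.
C/C_peak = exp(−Δx²/(2σ²)) = 0.65 ⇒ Δx = σ·√(−2 ln 0.65) = 83.12 × 0.9282 = 77.15 m.
Width = 2Δx = 154 m.

154 m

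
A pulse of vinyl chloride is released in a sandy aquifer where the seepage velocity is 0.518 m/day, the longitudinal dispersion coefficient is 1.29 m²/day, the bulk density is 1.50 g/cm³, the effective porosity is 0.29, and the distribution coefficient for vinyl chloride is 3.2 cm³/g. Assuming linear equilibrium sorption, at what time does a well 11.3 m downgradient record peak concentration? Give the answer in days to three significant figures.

Retardation factor R = 1 + ρ_b·K_d/n = 1 + 1.50 × 3.2/0.29 = 17.55.
Sorption retards both mechanisms: v_R = v/R = 0.02952 m/day, D_R = D/R = 0.07350 m²/day.
Peak time from v_R²t² + 2D_R t − x² = 0: t = (√(D_R² + v_R²x²) − D_R)/v_R².
√(D_R² + v_R²x²) = √(0.07350² + 0.02952² × 11.3²) = 0.3416; v_R² = 0.0008714.
t = (0.3416 − 0.07350)/0.0008714 = 308 days.

308 days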